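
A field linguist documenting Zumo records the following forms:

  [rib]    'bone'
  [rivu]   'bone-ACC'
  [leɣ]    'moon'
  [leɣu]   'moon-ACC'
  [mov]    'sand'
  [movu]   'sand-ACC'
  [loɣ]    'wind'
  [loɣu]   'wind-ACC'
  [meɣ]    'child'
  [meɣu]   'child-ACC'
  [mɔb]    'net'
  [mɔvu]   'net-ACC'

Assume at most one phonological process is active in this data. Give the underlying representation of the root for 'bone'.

/rib/

'bone' shows [b] ~ [v] at the end of the stem ([rib] vs [rivu]).
But 'sand' keeps [v] in both environments ([mov], [movu]), so there is no rule changing /v/ to [b] in isolation.
So /b/ is underlying, and a rule of intervocalic spirantization — voiced stops become fricatives between vowels — gives [v].
The underlying form of 'bone' is therefore /rib/.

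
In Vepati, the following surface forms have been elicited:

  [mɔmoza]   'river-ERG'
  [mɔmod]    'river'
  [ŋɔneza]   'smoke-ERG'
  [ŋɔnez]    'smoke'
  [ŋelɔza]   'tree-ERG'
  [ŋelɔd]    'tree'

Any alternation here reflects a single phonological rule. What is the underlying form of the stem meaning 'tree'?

/ŋelɔd/

The root 'tree' surfaces as [ŋelɔza] and [ŋelɔd], with a stem-final [z] ~ [d] alternation.
If /z/ were underlying and a rule turned it into [d] in isolation, 'smoke' would also alternate; but it has [z] in both [ŋɔneza] and [ŋɔnez].
The underlying segment must be /d/; voiced stops become fricatives between vowels, yielding [z] there.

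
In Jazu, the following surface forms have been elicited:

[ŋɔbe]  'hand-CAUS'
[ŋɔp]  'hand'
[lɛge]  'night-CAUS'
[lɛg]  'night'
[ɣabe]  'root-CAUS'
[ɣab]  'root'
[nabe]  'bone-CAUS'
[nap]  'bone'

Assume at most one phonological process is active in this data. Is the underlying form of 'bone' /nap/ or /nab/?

'bone' shows [b] ~ [p] at the end of the stem ([nabe] vs [nap]).
But 'root' keeps [b] in both environments ([ɣabe], [ɣab]), so there is no rule changing /b/ to [p] in isolation.
Therefore /p/ is basic and [b] is derived by intervocalic voicing (voiceless stops become voiced between vowels).

/nap/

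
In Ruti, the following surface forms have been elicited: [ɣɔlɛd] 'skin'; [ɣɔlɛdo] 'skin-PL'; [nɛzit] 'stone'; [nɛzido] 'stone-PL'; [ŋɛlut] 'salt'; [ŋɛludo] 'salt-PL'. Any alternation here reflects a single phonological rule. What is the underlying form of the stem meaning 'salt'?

/ŋɛlut/

'salt' shows [t] ~ [d] at the end of the stem ([ŋɛlut] vs [ŋɛludo]).
But 'skin' keeps [d] in both environments ([ɣɔlɛd], [ɣɔlɛdo]), so there is no rule changing /d/ to [t] in isolation.
Therefore /t/ is basic and [d] is derived by intervocalic voicing (voiceless stops become voiced between vowels).
Hence 'salt' is /ŋɛlut/ underlyingly.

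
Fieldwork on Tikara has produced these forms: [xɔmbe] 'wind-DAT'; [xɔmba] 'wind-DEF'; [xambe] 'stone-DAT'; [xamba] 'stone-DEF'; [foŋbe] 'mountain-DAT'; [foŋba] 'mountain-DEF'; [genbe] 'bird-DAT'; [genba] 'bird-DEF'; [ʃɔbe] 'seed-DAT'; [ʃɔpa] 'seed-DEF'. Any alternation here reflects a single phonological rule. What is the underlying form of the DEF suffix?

/-pa/

The DEF suffix surfaces as [-ba] and [-pa], depending on the final segment of the stem.
The DAT suffix, which begins with [b], is invariant after every stem; so [b] is not altered by any rule here.
The DEF suffix is therefore /-pa/ underlyingly, with post-nasal voicing: voiceless stops become voiced after a nasal.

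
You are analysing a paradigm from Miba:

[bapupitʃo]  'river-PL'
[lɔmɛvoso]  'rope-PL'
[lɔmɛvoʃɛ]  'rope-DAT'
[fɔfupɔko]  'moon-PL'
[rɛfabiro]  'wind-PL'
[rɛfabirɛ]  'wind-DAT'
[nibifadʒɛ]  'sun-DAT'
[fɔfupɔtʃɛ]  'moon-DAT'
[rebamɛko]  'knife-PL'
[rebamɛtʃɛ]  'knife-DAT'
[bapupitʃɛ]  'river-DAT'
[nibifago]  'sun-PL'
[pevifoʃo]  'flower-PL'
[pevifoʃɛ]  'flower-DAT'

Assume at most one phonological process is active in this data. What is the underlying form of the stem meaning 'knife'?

In [rebamɛko] and [rebamɛtʃɛ] the final segment of 'knife' alternates: [k] ~ [tʃ].
If /tʃ/ were underlying and a rule turned it into [k] before the PL suffix, 'river' would also alternate; but it has [tʃ] in both [bapupitʃo] and [bapupitʃɛ].
So /k/ is underlying, and a rule of palatalization before a front vowel — /k/, /g/ and /s/ become palato-alveolar [tʃ], [dʒ] and [ʃ] before a front vowel — gives [tʃ].

/rebamɛk/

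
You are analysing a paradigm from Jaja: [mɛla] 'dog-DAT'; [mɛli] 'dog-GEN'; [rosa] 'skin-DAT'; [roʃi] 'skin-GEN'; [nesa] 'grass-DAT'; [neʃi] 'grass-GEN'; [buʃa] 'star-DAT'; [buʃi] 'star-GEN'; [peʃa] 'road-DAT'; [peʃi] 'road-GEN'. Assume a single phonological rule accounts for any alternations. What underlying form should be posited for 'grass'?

In [nesa] and [neʃi] the final segment of 'grass' alternates: [s] ~ [ʃ].
But 'star' keeps [ʃ] in both environments ([buʃa], [buʃi]), so there is no rule changing /ʃ/ to [s] before the DAT suffix.
Therefore /s/ is basic and [ʃ] is derived by palatalization before a front vowel (/s/ becomes palato-alveolar [ʃ] before a front vowel).
The underlying form of 'grass' is therefore /nes/.

/nes/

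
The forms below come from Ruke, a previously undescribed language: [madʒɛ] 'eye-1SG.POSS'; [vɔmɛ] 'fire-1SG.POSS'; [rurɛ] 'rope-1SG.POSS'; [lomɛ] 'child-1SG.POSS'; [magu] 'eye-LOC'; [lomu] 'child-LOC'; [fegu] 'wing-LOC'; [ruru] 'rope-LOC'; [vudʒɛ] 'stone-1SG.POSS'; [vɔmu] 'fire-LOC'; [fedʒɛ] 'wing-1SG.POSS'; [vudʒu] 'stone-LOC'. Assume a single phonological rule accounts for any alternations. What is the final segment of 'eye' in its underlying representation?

In [magu] and [madʒɛ] the final segment of 'eye' alternates: [g] ~ [dʒ].
But 'stone' keeps [dʒ] in both environments ([vudʒu], [vudʒɛ]), so there is no rule changing /dʒ/ to [g] before the LOC suffix.
So /g/ is underlying, and a rule of palatalization before a front vowel — /g/ becomes palato-alveolar [dʒ] before a front vowel — gives [dʒ].

/g/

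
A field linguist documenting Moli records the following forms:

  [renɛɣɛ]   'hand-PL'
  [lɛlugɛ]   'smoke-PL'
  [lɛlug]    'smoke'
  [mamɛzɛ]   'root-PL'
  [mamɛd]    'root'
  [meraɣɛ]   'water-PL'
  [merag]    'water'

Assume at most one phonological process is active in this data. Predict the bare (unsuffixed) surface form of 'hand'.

The stem for 'water' ends in [ɣ] in [meraɣɛ] but [g] in [merag].
But 'smoke' keeps [g] in both environments ([lɛlugɛ], [lɛlug]), so there is no rule changing /g/ to [ɣ] before the PL suffix.
Therefore /ɣ/ is basic and [g] is derived by word-final hardening (voiced fricatives become stops word-finally).
The one attested form of 'hand', [renɛɣɛ], shows underlying /renɛɣ/. Applying the same rule word-finally gives [renɛg].

[renɛg]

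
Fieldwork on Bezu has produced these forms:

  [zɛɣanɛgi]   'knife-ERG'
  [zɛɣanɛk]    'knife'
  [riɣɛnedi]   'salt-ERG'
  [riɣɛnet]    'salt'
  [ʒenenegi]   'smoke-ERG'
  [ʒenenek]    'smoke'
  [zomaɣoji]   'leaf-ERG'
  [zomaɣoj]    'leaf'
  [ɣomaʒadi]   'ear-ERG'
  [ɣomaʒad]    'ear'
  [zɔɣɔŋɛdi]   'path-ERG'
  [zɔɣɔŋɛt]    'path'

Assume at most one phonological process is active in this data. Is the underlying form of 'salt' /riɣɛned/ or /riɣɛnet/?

/riɣɛnet/

'salt' shows [d] ~ [t] at the end of the stem ([riɣɛnedi] vs [riɣɛnet]).
If /d/ were underlying and a rule turned it into [t] in isolation, 'ear' would also alternate; but it has [d] in both [ɣomaʒadi] and [ɣomaʒad].
The alternation reflects intervocalic voicing: voiceless stops become voiced between vowels. /t/ is underlying.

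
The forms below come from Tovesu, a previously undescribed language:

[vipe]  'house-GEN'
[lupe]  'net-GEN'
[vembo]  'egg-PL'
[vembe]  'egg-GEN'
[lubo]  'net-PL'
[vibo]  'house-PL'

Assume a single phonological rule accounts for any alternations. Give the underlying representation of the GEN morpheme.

/-pe/

The GEN suffix surfaces as [-be] and [-pe], depending on the final segment of the stem.
By contrast the PL suffix keeps its initial [b] throughout — that segment must be underlying.
So the underlying form is /-pe/, and voiceless stops become voiced after a nasal.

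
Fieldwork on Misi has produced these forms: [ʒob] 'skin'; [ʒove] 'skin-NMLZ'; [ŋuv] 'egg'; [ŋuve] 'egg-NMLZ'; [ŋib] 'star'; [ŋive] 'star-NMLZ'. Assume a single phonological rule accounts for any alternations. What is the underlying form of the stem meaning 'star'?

The root 'star' surfaces as [ŋib] and [ŋive], with a stem-final [b] ~ [v] alternation.
If /v/ were underlying and a rule turned it into [b] in isolation, 'egg' would also alternate; but it has [v] in both [ŋuv] and [ŋuve].
The alternation reflects intervocalic spirantization: voiced stops become fricatives between vowels. /b/ is underlying.

/ŋib/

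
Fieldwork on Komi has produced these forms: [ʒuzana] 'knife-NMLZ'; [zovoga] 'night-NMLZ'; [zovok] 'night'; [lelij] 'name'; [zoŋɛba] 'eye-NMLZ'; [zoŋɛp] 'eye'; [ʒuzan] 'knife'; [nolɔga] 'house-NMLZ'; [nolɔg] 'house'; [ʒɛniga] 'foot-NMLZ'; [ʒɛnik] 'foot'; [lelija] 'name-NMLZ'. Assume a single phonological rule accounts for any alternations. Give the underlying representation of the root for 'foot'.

/ʒɛnik/

The stem for 'foot' ends in [g] in [ʒɛniga] but [k] in [ʒɛnik].
The stem 'house' ([nolɔga], [nolɔg]) shows [g] unchanged in both environments, so [g] cannot be basic with [k] derived in isolation.
The underlying segment must be /k/; voiceless stops become voiced between vowels, yielding [g] there.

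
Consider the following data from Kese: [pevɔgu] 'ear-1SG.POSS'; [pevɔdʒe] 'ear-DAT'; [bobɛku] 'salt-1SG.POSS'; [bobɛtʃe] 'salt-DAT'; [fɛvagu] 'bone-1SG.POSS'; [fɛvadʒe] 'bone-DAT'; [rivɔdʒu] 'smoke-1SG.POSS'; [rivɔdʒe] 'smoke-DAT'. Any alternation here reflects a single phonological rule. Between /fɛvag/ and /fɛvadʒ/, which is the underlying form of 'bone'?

/fɛvag/

'bone' shows [g] ~ [dʒ] at the end of the stem ([fɛvagu] vs [fɛvadʒe]).
The stem 'smoke' ([rivɔdʒu], [rivɔdʒe]) shows [dʒ] unchanged in both environments, so [dʒ] cannot be basic with [g] derived before the 1SG.POSS suffix.
The underlying segment must be /g/; /k/ and /g/ become palato-alveolar [tʃ] and [dʒ] before a front vowel, yielding [dʒ] there.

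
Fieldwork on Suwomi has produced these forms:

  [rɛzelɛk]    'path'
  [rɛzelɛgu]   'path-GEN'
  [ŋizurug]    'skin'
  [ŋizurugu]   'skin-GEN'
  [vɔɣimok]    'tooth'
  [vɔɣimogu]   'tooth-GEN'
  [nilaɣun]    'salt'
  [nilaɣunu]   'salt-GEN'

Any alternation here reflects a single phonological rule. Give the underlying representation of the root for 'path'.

/rɛzelɛk/

The stem for 'path' ends in [k] in [rɛzelɛk] but [g] in [rɛzelɛgu].
If /g/ were underlying and a rule turned it into [k] in isolation, 'skin' would also alternate; but it has [g] in both [ŋizurug] and [ŋizurugu].
The alternation reflects intervocalic voicing: voiceless stops become voiced between vowels. /k/ is underlying.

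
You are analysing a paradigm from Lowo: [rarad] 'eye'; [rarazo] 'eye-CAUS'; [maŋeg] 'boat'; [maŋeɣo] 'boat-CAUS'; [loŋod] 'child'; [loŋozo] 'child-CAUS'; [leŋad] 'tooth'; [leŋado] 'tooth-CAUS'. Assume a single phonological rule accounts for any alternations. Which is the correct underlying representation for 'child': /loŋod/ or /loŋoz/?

The root 'child' surfaces as [loŋod] and [loŋozo], with a stem-final [d] ~ [z] alternation.
If /d/ were underlying and a rule turned it into [z] before the CAUS suffix, 'tooth' would also alternate; but it has [d] in both [leŋad] and [leŋado].
The alternation reflects word-final hardening: voiced fricatives become stops word-finally. /z/ is underlying.

/loŋoz/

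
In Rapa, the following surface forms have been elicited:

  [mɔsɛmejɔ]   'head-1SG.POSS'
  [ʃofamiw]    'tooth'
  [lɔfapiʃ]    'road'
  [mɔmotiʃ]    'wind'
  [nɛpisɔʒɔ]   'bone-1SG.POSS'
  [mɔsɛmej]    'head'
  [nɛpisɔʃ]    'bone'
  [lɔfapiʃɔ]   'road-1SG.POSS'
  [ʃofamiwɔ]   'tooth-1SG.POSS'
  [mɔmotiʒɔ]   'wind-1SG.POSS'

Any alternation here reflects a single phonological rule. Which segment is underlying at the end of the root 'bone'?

'bone' shows [ʒ] ~ [ʃ] at the end of the stem ([nɛpisɔʒɔ] vs [nɛpisɔʃ]).
If /ʃ/ were underlying and a rule turned it into [ʒ] before the 1SG.POSS suffix, 'road' would also alternate; but it has [ʃ] in both [lɔfapiʃɔ] and [lɔfapiʃ].
The alternation reflects word-final obstruent devoicing: voiced obstruents become voiceless word-finally. /ʒ/ is underlying.

/ʒ/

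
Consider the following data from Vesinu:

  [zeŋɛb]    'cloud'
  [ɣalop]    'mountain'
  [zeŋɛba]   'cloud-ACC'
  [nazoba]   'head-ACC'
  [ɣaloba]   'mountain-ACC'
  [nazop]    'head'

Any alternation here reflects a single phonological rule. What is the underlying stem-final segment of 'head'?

'head' shows [p] ~ [b] at the end of the stem ([nazop] vs [nazoba]).
Compare 'cloud', with invariant [b] in [zeŋɛb] and [zeŋɛba]: an analysis with underlying /b/ and a rule producing [p] in isolation would wrongly predict alternation here too.
The underlying segment must be /p/; voiceless stops become voiced between vowels, yielding [b] there.

/p/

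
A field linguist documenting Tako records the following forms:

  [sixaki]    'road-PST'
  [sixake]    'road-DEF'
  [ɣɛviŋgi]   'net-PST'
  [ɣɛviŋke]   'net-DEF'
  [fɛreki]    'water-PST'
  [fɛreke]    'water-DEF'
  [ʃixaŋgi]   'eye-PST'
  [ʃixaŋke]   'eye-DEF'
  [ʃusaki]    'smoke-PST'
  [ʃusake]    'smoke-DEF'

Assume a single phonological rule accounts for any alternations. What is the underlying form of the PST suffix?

/-gi/

The PST suffix surfaces as [-gi] and [-ki], depending on the final segment of the stem.
The DEF suffix, which begins with [k], is invariant after every stem; so [k] is not altered by any rule here.
So the underlying form is /-gi/, and voiced stops become voiceless after a vowel.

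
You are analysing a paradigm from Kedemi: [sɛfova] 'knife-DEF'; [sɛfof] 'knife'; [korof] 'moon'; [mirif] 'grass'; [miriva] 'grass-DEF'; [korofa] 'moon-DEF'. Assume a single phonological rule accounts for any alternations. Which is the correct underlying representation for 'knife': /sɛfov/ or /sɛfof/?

/sɛfov/

In [sɛfova] and [sɛfof] the final segment of 'knife' alternates: [v] ~ [f].
But 'moon' keeps [f] in both environments ([korofa], [korof]), so there is no rule changing /f/ to [v] before the DEF suffix.
So /v/ is underlying, and a rule of word-final obstruent devoicing — voiced obstruents become voiceless word-finally — gives [f].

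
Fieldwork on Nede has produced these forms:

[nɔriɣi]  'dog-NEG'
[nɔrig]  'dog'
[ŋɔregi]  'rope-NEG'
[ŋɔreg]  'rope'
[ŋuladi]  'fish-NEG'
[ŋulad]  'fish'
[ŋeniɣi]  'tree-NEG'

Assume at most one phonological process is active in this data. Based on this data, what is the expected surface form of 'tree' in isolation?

[ŋenig]

In [nɔriɣi] and [nɔrig] the final segment of 'dog' alternates: [ɣ] ~ [g].
Compare 'rope', with invariant [g] in [ŋɔregi] and [ŋɔreg]: an analysis with underlying /g/ and a rule producing [ɣ] before the NEG suffix would wrongly predict alternation here too.
Therefore /ɣ/ is basic and [g] is derived by word-final hardening (voiced fricatives become stops word-finally).
The one attested form of 'tree', [ŋeniɣi], shows underlying /ŋeniɣ/. Applying the same rule word-finally gives [ŋenig].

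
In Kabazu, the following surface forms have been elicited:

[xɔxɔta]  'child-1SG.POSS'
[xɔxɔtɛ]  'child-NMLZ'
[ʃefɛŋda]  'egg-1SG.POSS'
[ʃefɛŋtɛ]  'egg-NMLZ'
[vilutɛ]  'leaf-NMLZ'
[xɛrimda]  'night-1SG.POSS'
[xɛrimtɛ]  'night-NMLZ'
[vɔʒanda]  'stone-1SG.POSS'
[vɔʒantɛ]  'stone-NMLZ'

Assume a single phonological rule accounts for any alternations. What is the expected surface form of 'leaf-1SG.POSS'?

[viluta]

The 1SG.POSS suffix surfaces as [-da] and [-ta], depending on the final segment of the stem.
By contrast the NMLZ suffix keeps its initial [t] throughout — that segment must be underlying.
So the underlying form is /-da/, and voiced stops become voiceless after a vowel.
After 'leaf', which ends in a vowel, the suffix surfaces as [-ta], giving [viluta].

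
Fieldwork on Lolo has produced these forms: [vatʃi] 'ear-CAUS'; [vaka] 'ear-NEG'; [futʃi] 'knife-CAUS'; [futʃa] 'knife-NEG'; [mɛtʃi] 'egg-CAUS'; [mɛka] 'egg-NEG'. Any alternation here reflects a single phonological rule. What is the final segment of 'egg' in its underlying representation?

/k/

'egg' shows [tʃ] ~ [k] at the end of the stem ([mɛtʃi] vs [mɛka]).
But 'knife' keeps [tʃ] in both environments ([futʃi], [futʃa]), so there is no rule changing /tʃ/ to [k] before the NEG suffix.
So /k/ is underlying, and a rule of palatalization before a front vowel — /k/ becomes palato-alveolar [tʃ] before a front vowel — gives [tʃ].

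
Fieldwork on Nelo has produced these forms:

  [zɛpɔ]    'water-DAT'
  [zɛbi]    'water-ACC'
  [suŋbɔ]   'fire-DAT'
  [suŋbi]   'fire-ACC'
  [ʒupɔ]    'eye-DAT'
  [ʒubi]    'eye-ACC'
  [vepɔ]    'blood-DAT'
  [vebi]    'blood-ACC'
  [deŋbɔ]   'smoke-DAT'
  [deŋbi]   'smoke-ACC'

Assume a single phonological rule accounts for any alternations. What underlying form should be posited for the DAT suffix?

The DAT suffix surfaces as [-bɔ] and [-pɔ], depending on the final segment of the stem.
The ACC suffix, which begins with [b], is invariant after every stem; so [b] is not altered by any rule here.
So the underlying form is /-pɔ/, and voiceless stops become voiced after a nasal.

/-pɔ/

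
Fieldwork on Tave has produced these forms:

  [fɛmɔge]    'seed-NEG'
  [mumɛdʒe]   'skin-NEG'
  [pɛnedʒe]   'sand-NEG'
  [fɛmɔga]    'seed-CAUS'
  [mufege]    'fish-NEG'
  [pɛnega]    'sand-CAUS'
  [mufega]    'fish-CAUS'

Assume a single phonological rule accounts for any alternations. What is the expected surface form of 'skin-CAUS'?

[mumɛga]

In [pɛnega] and [pɛnedʒe] the final segment of 'sand' alternates: [g] ~ [dʒ].
Compare 'fish', with invariant [g] in [mufega] and [mufege]: an analysis with underlying /g/ and a rule producing [dʒ] before the NEG suffix would wrongly predict alternation here too.
The alternation reflects depalatalization: palato-alveolar /dʒ/ becomes [g] when no front vowel follows. /dʒ/ is underlying.
The one attested form of 'skin', [mumɛdʒe], shows underlying /mumɛdʒ/. Applying the same rule when no front vowel follows gives [mumɛga].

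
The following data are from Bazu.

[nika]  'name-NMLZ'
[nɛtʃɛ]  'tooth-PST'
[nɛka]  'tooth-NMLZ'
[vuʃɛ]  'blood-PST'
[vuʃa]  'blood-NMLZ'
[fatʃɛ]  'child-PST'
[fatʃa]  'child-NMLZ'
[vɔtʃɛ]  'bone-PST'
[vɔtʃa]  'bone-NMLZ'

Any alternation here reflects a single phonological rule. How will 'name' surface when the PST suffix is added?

The stem for 'tooth' ends in [tʃ] in [nɛtʃɛ] but [k] in [nɛka].
The stem 'child' ([fatʃɛ], [fatʃa]) shows [tʃ] unchanged in both environments, so [tʃ] cannot be basic with [k] derived before the NMLZ suffix.
So /k/ is underlying, and a rule of palatalization before a front vowel — /k/ becomes palato-alveolar [tʃ] before a front vowel — gives [tʃ].
The one attested form of 'name', [nika], shows underlying /nik/. Applying the same rule before a front vowel gives [nitʃɛ].

[nitʃɛ]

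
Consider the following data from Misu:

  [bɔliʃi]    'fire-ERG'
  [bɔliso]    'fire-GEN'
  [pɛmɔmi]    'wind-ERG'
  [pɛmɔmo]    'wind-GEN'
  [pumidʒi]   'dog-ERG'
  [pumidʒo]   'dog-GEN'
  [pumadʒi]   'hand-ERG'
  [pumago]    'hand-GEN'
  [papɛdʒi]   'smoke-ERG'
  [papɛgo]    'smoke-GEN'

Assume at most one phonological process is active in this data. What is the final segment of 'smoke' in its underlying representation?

/g/

'smoke' shows [dʒ] ~ [g] at the end of the stem ([papɛdʒi] vs [papɛgo]).
If /dʒ/ were underlying and a rule turned it into [g] before the GEN suffix, 'dog' would also alternate; but it has [dʒ] in both [pumidʒi] and [pumidʒo].
So /g/ is underlying, and a rule of palatalization before a front vowel — /g/ and /s/ become palato-alveolar [dʒ] and [ʃ] before a front vowel — gives [dʒ].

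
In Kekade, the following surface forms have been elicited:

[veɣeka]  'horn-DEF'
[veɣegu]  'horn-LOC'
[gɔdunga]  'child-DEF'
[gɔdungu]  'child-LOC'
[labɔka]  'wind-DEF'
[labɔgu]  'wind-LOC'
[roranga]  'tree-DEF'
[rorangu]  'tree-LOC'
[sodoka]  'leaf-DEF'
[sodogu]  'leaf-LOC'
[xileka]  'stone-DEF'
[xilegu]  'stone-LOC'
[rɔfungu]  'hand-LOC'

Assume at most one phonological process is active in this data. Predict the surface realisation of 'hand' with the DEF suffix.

[rɔfunga]

The DEF suffix surfaces as [-ga] and [-ka], depending on the final segment of the stem.
The LOC suffix, which begins with [g], is invariant after every stem; so [g] is not altered by any rule here.
The DEF suffix is therefore /-ka/ underlyingly, with post-nasal voicing: voiceless stops become voiced after a nasal.
After 'hand', which ends in a nasal, the suffix surfaces as [-ga], giving [rɔfunga].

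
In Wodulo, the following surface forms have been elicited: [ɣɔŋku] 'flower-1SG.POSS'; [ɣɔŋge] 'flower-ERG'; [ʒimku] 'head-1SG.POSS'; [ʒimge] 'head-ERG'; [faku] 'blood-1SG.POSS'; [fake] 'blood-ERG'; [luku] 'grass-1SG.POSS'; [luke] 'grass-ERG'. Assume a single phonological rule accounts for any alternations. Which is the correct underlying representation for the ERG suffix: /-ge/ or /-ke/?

The ERG suffix surfaces as [-ge] and [-ke], depending on the final segment of the stem.
By contrast the 1SG.POSS suffix keeps its initial [k] throughout — that segment must be underlying.
So the underlying form is /-ge/, and voiced stops become voiceless after a vowel.

/-ge/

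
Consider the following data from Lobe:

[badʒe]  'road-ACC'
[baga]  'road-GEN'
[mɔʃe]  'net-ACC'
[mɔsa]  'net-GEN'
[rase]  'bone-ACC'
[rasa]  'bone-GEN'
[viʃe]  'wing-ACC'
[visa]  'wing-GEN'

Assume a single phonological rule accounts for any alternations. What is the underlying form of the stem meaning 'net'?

/mɔʃ/

In [mɔʃe] and [mɔsa] the final segment of 'net' alternates: [ʃ] ~ [s].
If /s/ were underlying and a rule turned it into [ʃ] before the ACC suffix, 'bone' would also alternate; but it has [s] in both [rase] and [rasa].
The underlying segment must be /ʃ/; palato-alveolar /dʒ/ and /ʃ/ become [g] and [s] when no front vowel follows, yielding [s] there.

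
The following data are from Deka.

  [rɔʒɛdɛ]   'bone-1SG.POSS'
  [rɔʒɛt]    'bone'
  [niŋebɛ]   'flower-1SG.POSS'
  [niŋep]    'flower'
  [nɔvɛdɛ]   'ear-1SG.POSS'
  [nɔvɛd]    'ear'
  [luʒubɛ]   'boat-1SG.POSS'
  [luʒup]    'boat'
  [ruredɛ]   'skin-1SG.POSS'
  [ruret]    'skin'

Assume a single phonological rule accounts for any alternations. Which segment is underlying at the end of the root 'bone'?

'bone' shows [d] ~ [t] at the end of the stem ([rɔʒɛdɛ] vs [rɔʒɛt]).
Compare 'ear', with invariant [d] in [nɔvɛdɛ] and [nɔvɛd]: an analysis with underlying /d/ and a rule producing [t] in isolation would wrongly predict alternation here too.
Therefore /t/ is basic and [d] is derived by intervocalic voicing (voiceless stops become voiced between vowels).

/t/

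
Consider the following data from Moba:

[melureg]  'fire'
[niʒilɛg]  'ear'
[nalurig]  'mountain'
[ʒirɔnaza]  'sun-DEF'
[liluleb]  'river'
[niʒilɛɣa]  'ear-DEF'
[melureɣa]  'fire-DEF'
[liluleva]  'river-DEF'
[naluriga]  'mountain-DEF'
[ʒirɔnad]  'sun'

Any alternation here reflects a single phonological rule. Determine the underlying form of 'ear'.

'ear' shows [ɣ] ~ [g] at the end of the stem ([niʒilɛɣa] vs [niʒilɛg]).
The stem 'mountain' ([naluriga], [nalurig]) shows [g] unchanged in both environments, so [g] cannot be basic with [ɣ] derived before the DEF suffix.
The underlying segment must be /ɣ/; voiced fricatives become stops word-finally, yielding [g] there.

/niʒilɛɣ/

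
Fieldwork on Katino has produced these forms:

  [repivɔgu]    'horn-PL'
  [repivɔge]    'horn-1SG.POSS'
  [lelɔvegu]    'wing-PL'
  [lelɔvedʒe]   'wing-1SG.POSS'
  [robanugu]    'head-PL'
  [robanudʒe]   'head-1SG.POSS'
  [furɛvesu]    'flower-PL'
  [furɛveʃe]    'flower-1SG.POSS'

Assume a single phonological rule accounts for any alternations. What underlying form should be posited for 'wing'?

In [lelɔvegu] and [lelɔvedʒe] the final segment of 'wing' alternates: [g] ~ [dʒ].
The stem 'horn' ([repivɔgu], [repivɔge]) shows [g] unchanged in both environments, so [g] cannot be basic with [dʒ] derived before the 1SG.POSS suffix.
The underlying segment must be /dʒ/; palato-alveolar /dʒ/ and /ʃ/ become [g] and [s] when no front vowel follows, yielding [g] there.
The underlying form of 'wing' is therefore /lelɔvedʒ/.

/lelɔvedʒ/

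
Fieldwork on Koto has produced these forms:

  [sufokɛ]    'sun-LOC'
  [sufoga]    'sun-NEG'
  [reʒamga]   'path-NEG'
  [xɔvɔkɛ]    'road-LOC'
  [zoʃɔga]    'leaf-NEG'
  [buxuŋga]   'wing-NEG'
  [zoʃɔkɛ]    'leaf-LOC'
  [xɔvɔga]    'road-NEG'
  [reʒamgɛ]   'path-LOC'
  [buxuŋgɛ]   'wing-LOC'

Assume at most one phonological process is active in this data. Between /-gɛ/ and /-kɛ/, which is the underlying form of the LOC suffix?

/-kɛ/

The LOC morpheme has two allomorphs, [-gɛ] and [-kɛ].
By contrast the NEG suffix keeps its initial [g] throughout — that segment must be underlying.
So the underlying form is /-kɛ/, and voiceless stops become voiced after a nasal.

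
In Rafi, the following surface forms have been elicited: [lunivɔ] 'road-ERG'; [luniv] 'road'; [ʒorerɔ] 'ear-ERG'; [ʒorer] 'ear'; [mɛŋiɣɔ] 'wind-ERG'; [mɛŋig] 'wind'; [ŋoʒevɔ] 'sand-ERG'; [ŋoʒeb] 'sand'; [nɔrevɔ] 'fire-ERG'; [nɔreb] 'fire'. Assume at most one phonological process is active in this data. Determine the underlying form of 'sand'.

/ŋoʒeb/

In [ŋoʒevɔ] and [ŋoʒeb] the final segment of 'sand' alternates: [v] ~ [b].
The stem 'road' ([lunivɔ], [luniv]) shows [v] unchanged in both environments, so [v] cannot be basic with [b] derived in isolation.
So /b/ is underlying, and a rule of intervocalic spirantization — voiced stops become fricatives between vowels — gives [v].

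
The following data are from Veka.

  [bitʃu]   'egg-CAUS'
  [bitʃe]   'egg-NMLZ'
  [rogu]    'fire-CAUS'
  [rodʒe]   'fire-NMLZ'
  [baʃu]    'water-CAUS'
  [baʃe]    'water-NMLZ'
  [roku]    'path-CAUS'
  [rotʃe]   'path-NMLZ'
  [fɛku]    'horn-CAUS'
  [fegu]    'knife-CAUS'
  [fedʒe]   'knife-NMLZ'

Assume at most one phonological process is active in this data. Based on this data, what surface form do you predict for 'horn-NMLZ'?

[fɛtʃe]

The root 'path' surfaces as [roku] and [rotʃe], with a stem-final [k] ~ [tʃ] alternation.
Compare 'egg', with invariant [tʃ] in [bitʃu] and [bitʃe]: an analysis with underlying /tʃ/ and a rule producing [k] before the CAUS suffix would wrongly predict alternation here too.
The underlying segment must be /k/; /k/ and /g/ become palato-alveolar [tʃ] and [dʒ] before a front vowel, yielding [tʃ] there.
From [fɛku] the stem 'horn' is /fɛk/; before a front vowel this yields [fɛtʃe].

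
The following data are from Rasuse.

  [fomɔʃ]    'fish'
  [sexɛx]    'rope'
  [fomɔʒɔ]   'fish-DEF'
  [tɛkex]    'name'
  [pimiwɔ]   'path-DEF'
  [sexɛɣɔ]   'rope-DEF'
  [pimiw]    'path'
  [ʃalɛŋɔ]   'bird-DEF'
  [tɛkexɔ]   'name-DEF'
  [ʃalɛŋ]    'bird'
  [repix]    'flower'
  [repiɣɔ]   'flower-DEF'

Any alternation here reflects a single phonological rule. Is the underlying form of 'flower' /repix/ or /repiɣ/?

/repiɣ/

In [repiɣɔ] and [repix] the final segment of 'flower' alternates: [ɣ] ~ [x].
Compare 'name', with invariant [x] in [tɛkexɔ] and [tɛkex]: an analysis with underlying /x/ and a rule producing [ɣ] before the DEF suffix would wrongly predict alternation here too.
So /ɣ/ is underlying, and a rule of word-final obstruent devoicing — voiced obstruents become voiceless word-finally — gives [x].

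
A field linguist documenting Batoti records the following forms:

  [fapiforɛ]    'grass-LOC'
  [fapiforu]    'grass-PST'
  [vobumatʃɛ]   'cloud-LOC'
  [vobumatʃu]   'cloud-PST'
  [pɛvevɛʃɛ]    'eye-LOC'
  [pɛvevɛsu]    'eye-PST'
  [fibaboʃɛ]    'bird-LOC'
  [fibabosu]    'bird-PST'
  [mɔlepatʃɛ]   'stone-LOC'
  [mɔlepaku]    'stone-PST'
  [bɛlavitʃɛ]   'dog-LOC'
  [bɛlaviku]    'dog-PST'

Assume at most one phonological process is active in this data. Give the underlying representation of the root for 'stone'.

'stone' shows [tʃ] ~ [k] at the end of the stem ([mɔlepatʃɛ] vs [mɔlepaku]).
Compare 'cloud', with invariant [tʃ] in [vobumatʃɛ] and [vobumatʃu]: an analysis with underlying /tʃ/ and a rule producing [k] before the PST suffix would wrongly predict alternation here too.
The alternation reflects palatalization before a front vowel: /k/ and /s/ become palato-alveolar [tʃ] and [ʃ] before a front vowel. /k/ is underlying.

/mɔlepak/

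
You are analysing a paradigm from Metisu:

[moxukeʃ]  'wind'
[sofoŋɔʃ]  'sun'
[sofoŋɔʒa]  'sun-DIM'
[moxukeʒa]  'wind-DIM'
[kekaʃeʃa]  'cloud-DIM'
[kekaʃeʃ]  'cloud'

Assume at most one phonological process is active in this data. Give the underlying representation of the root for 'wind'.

/moxukeʒ/

The stem for 'wind' ends in [ʃ] in [moxukeʃ] but [ʒ] in [moxukeʒa].
But 'cloud' keeps [ʃ] in both environments ([kekaʃeʃ], [kekaʃeʃa]), so there is no rule changing /ʃ/ to [ʒ] before the DIM suffix.
Therefore /ʒ/ is basic and [ʃ] is derived by word-final obstruent devoicing (voiced obstruents become voiceless word-finally).
The underlying form of 'wind' is therefore /moxukeʒ/.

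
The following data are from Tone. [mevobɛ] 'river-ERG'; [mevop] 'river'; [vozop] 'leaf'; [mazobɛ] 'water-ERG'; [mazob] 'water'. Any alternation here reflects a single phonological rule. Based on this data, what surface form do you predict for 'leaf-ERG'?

[vozobɛ]

In [mevobɛ] and [mevop] the final segment of 'river' alternates: [b] ~ [p].
Compare 'water', with invariant [b] in [mazobɛ] and [mazob]: an analysis with underlying /b/ and a rule producing [p] in isolation would wrongly predict alternation here too.
The alternation reflects intervocalic voicing: voiceless stops become voiced between vowels. /p/ is underlying.
The one attested form of 'leaf', [vozop], shows underlying /vozop/. Applying the same rule between vowels gives [vozobɛ].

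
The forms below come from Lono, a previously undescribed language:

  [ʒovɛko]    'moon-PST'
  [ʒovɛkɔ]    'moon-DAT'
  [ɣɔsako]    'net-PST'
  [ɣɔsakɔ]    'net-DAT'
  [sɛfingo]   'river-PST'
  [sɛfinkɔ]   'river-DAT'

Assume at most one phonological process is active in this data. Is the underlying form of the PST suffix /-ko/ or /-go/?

The PST morpheme has two allomorphs, [-go] and [-ko].
By contrast the DAT suffix keeps its initial [k] throughout — that segment must be underlying.
The PST suffix is therefore /-go/ underlyingly, with post-vocalic devoicing: voiced stops become voiceless after a vowel.

/-go/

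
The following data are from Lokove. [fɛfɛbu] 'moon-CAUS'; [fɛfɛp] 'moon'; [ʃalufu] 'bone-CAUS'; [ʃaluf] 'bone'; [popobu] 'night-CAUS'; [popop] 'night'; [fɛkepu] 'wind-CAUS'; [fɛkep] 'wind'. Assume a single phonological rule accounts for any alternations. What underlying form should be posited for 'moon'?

/fɛfɛb/

In [fɛfɛbu] and [fɛfɛp] the final segment of 'moon' alternates: [b] ~ [p].
If /p/ were underlying and a rule turned it into [b] before the CAUS suffix, 'wind' would also alternate; but it has [p] in both [fɛkepu] and [fɛkep].
The underlying segment must be /b/; voiced obstruents become voiceless word-finally, yielding [p] there.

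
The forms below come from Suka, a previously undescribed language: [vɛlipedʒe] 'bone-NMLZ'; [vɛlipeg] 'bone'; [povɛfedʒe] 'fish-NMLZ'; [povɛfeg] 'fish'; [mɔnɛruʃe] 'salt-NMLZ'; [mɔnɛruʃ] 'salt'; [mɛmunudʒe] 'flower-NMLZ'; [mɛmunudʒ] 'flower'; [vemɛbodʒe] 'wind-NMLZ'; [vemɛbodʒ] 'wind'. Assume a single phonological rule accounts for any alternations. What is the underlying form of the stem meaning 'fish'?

/povɛfeg/

The root 'fish' surfaces as [povɛfedʒe] and [povɛfeg], with a stem-final [dʒ] ~ [g] alternation.
But 'wind' keeps [dʒ] in both environments ([vemɛbodʒe], [vemɛbodʒ]), so there is no rule changing /dʒ/ to [g] in isolation.
Therefore /g/ is basic and [dʒ] is derived by palatalization before a front vowel (/g/ becomes palato-alveolar [dʒ] before a front vowel).
So 'fish' = /povɛfeg/.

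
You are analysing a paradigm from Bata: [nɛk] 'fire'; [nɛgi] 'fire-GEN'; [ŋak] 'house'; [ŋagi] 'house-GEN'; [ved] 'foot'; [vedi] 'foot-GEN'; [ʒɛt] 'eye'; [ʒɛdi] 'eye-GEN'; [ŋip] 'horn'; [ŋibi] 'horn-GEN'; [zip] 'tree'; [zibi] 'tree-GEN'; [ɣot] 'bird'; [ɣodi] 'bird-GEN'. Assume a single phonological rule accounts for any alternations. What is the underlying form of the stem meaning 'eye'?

/ʒɛt/

'eye' shows [t] ~ [d] at the end of the stem ([ʒɛt] vs [ʒɛdi]).
Compare 'foot', with invariant [d] in [ved] and [vedi]: an analysis with underlying /d/ and a rule producing [t] in isolation would wrongly predict alternation here too.
Therefore /t/ is basic and [d] is derived by intervocalic voicing (voiceless stops become voiced between vowels).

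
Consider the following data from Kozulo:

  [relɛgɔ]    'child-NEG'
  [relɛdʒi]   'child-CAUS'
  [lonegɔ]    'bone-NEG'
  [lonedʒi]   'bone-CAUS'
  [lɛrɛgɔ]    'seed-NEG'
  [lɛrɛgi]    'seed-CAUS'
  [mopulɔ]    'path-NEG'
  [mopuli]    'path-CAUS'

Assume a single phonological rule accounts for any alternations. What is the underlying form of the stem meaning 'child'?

/relɛdʒ/

In [relɛgɔ] and [relɛdʒi] the final segment of 'child' alternates: [g] ~ [dʒ].
If /g/ were underlying and a rule turned it into [dʒ] before the CAUS suffix, 'seed' would also alternate; but it has [g] in both [lɛrɛgɔ] and [lɛrɛgi].
Therefore /dʒ/ is basic and [g] is derived by depalatalization (palato-alveolar /dʒ/ becomes [g] when no front vowel follows).
The underlying form of 'child' is therefore /relɛdʒ/.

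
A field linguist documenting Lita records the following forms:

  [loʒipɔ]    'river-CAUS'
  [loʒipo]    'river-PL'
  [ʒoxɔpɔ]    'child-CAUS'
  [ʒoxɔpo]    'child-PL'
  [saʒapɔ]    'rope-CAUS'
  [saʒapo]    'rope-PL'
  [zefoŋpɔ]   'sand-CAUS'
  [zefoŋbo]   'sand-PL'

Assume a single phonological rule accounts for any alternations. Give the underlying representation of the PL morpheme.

/-bo/

The PL morpheme has two allomorphs, [-bo] and [-po].
By contrast the CAUS suffix keeps its initial [p] throughout — that segment must be underlying.
So the underlying form is /-bo/, and voiced stops become voiceless after a vowel.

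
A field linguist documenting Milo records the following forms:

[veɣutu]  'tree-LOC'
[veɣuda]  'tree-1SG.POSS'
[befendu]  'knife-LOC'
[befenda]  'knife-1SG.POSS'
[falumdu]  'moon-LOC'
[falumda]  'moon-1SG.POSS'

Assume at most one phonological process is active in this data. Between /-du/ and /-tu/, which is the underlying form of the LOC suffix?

/-tu/

The LOC suffix surfaces as [-du] and [-tu], depending on the final segment of the stem.
By contrast the 1SG.POSS suffix keeps its initial [d] throughout — that segment must be underlying.
The LOC suffix is therefore /-tu/ underlyingly, with post-nasal voicing: voiceless stops become voiced after a nasal.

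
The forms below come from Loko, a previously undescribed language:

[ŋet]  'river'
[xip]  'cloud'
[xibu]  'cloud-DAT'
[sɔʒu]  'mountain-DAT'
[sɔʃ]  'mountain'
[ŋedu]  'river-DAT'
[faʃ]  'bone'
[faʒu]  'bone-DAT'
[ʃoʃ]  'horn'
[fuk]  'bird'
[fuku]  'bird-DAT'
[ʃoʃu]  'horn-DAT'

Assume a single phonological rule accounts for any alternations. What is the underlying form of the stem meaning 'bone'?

/faʒ/

In [faʃ] and [faʒu] the final segment of 'bone' alternates: [ʃ] ~ [ʒ].
Compare 'horn', with invariant [ʃ] in [ʃoʃ] and [ʃoʃu]: an analysis with underlying /ʃ/ and a rule producing [ʒ] before the DAT suffix would wrongly predict alternation here too.
The alternation reflects word-final obstruent devoicing: voiced obstruents become voiceless word-finally. /ʒ/ is underlying.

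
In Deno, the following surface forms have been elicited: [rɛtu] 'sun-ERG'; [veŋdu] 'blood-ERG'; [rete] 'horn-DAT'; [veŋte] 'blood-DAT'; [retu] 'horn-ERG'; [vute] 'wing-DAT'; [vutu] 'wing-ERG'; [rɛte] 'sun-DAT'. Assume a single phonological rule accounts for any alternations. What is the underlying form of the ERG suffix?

/-du/

The ERG suffix surfaces as [-du] and [-tu], depending on the final segment of the stem.
The DAT suffix, which begins with [t], is invariant after every stem; so [t] is not altered by any rule here.
The ERG suffix is therefore /-du/ underlyingly, with post-vocalic devoicing: voiced stops become voiceless after a vowel.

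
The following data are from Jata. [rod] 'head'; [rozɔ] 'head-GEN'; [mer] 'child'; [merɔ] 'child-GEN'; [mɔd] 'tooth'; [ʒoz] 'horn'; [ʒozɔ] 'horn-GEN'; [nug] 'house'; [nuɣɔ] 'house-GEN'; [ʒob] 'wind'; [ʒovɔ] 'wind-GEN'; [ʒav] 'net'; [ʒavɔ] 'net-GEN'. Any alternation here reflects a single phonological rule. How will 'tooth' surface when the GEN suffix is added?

[mɔzɔ]

The stem for 'head' ends in [d] in [rod] but [z] in [rozɔ].
Compare 'horn', with invariant [z] in [ʒoz] and [ʒozɔ]: an analysis with underlying /z/ and a rule producing [d] in isolation would wrongly predict alternation here too.
The alternation reflects intervocalic spirantization: voiced stops become fricatives between vowels. /d/ is underlying.
The one attested form of 'tooth', [mɔd], shows underlying /mɔd/. Applying the same rule between vowels gives [mɔzɔ].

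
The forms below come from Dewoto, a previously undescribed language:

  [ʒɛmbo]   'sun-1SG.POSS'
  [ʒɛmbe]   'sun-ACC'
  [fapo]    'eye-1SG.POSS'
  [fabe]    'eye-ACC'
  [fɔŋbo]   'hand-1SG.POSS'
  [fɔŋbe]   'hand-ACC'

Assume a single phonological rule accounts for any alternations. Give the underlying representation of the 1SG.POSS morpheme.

The 1SG.POSS morpheme has two allomorphs, [-bo] and [-po].
By contrast the ACC suffix keeps its initial [b] throughout — that segment must be underlying.
So the underlying form is /-po/, and voiceless stops become voiced after a nasal.

/-po/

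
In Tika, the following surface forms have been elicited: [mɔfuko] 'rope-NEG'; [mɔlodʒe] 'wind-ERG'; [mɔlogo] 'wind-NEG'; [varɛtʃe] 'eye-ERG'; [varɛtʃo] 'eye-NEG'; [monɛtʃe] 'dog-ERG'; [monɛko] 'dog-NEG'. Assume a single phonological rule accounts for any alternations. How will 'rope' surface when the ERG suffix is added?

'dog' shows [tʃ] ~ [k] at the end of the stem ([monɛtʃe] vs [monɛko]).
But 'eye' keeps [tʃ] in both environments ([varɛtʃe], [varɛtʃo]), so there is no rule changing /tʃ/ to [k] before the NEG suffix.
So /k/ is underlying, and a rule of palatalization before a front vowel — /k/ and /g/ become palato-alveolar [tʃ] and [dʒ] before a front vowel — gives [tʃ].
The one attested form of 'rope', [mɔfuko], shows underlying /mɔfuk/. Applying the same rule before a front vowel gives [mɔfutʃe].

[mɔfutʃe]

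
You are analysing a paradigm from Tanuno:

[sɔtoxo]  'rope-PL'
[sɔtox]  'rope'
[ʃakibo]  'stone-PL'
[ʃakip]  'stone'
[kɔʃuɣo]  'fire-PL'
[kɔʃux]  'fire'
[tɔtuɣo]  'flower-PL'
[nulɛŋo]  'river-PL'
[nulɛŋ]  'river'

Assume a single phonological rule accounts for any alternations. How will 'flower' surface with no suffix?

[tɔtux]

The stem for 'fire' ends in [ɣ] in [kɔʃuɣo] but [x] in [kɔʃux].
The stem 'rope' ([sɔtoxo], [sɔtox]) shows [x] unchanged in both environments, so [x] cannot be basic with [ɣ] derived before the PL suffix.
So /ɣ/ is underlying, and a rule of word-final obstruent devoicing — voiced obstruents become voiceless word-finally — gives [x].
From [tɔtuɣo] the stem 'flower' is /tɔtuɣ/; word-finally this yields [tɔtux].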